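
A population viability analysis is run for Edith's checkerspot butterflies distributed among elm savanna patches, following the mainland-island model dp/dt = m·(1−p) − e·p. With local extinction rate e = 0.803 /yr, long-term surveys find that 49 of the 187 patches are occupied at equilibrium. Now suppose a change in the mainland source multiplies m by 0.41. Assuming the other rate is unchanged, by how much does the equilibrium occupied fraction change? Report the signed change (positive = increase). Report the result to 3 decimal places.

-0.135

Observed p* = 49/187 = 0.26203.
Balance m(1−p*) = e·p* gives m = e·p*/(1−p*) = 0.803×0.26203/0.73797 = 0.28512.
New p* = m/(m+e) = 0.11690/(0.11690+0.80300) = 0.12708.
Δp* = 0.12708 − 0.26203 = -0.13495.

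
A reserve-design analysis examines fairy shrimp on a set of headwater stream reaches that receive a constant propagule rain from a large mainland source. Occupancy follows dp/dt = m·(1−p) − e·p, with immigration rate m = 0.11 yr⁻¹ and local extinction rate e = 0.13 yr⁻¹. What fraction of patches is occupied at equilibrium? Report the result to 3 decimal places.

0.458

Setting dp/dt = 0: m − m·p* = e·p*, so m = (m+e)·p*.
p* = m/(m+e) = 0.11/(0.11+0.13) = 0.11/0.2400 = 0.4583.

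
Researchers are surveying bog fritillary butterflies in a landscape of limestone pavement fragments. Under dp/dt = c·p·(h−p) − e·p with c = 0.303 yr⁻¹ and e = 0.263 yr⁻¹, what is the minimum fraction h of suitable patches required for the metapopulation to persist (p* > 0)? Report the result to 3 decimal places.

0.868

p* = h − e/c is positive only when h > e/c.
h_min = e/c = 0.263/0.303 = 0.8680.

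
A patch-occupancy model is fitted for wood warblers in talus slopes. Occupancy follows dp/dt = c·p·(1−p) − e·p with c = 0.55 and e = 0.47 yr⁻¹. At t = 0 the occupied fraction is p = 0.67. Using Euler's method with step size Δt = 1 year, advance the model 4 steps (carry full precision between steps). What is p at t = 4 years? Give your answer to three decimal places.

Update rule: p ← p + [c·p·(1−p) − e·p]·Δt with Δt = 1.
t = 1: p = 0.67000 + (-0.19329) = 0.47671
t = 2: p = 0.47671 + (-0.08685) = 0.38986
t = 3: p = 0.38986 + (-0.05240) = 0.33745
t = 4: p = 0.33745 + (-0.03563) = 0.30182

0.302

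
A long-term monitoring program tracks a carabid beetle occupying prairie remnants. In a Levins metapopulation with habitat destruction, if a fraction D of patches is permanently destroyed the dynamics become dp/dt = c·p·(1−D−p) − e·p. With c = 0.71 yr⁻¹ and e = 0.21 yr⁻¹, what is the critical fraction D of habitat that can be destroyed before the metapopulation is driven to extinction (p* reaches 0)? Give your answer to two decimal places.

0.70

The nontrivial equilibrium is p* = (1−D) − e/c; extinction occurs when this hits zero.
So D_crit = 1 − e/c = 1 − 0.21/0.71 = 1 − 0.2958 = 0.7042.
Note this equals the original equilibrium occupancy — the Levins extinction-debt result.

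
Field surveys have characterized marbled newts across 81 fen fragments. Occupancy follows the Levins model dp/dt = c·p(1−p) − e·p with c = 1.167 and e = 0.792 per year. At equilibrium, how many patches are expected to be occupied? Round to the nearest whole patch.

p* = 1 − e/c = 1 − 0.792/1.167 = 0.3213.
Expected occupied patches = N × p* = 81 × 0.3213 = 26.03 ≈ 26.

26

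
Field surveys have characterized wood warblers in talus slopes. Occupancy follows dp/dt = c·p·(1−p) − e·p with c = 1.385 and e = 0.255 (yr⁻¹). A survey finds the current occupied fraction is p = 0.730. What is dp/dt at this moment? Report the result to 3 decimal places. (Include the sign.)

0.087

Colonization term: c·p·(1−p) = 1.385×0.730×0.2700 = 0.27298.
Extinction term: e·p = 0.18615.
dp/dt = 0.27298 − 0.18615 = 0.08683.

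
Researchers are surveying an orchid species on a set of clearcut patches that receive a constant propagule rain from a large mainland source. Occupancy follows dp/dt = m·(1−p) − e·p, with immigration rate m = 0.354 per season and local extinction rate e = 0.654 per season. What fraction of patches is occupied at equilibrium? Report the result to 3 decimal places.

0.351

Setting dp/dt = 0: m − m·p* = e·p*, so m = (m+e)·p*.
p* = m/(m+e) = 0.354/(0.354+0.654) = 0.354/1.0080 = 0.3512.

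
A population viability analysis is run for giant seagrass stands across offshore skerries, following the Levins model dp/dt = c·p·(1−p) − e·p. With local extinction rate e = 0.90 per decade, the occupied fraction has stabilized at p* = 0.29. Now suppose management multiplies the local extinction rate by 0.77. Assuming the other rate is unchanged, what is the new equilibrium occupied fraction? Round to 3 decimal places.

0.453

Balance c(1−p*) = e gives c = e/(1 − 0.29000) = 0.90/0.71000 = 1.26761.
New p* = 1 − e/c = 1 − 0.69300/1.26761 = 0.45330.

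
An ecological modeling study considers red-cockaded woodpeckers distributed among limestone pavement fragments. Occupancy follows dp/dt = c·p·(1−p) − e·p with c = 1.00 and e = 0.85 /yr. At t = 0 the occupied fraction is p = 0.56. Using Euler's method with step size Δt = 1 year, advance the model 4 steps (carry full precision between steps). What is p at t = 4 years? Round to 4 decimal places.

Update rule: p ← p + [c·p·(1−p) − e·p]·Δt with Δt = 1.
p: 0.56000 → 0.33040  (Δp = -0.22960)
p: 0.33040 → 0.27080  (Δp = -0.05960)
p: 0.27080 → 0.23808  (Δp = -0.03271)
p: 0.23808 → 0.21711  (Δp = -0.02097)

0.2171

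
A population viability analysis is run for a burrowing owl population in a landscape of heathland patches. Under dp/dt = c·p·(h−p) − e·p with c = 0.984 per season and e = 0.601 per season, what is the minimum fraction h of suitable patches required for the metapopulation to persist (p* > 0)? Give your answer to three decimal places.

0.611

p* = h − e/c is positive only when h > e/c.
h_min = e/c = 0.601/0.984 = 0.6108.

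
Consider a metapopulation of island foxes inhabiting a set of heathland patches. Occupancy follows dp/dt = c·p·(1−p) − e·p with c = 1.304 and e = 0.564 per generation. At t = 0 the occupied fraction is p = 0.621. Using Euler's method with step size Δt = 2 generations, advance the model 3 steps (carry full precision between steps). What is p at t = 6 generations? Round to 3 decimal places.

0.561

Update rule: p ← p + [c·p·(1−p) − e·p]·Δt with Δt = 2.
p: 0.62100 → 0.53433  (Δp = -0.08667)
p: 0.53433 → 0.58053  (Δp = +0.04620)
p: 0.58053 → 0.56078  (Δp = -0.01976)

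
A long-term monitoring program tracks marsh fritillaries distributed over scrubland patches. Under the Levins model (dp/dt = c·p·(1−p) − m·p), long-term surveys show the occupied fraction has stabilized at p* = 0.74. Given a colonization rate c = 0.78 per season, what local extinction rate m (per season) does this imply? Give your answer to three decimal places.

0.203

At equilibrium c(1−p*) = m.
m = 0.78 × (1 − 0.74) = 0.78 × 0.2600 = 0.2028.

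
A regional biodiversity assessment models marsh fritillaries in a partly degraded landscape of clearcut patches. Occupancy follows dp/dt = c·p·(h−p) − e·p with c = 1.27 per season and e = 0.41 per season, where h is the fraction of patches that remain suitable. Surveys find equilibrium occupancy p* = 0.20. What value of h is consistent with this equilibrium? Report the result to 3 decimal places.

0.523

At equilibrium c(h−p*) = e, so h = p* + e/c.
h = 0.20 + 0.41/1.27 = 0.20 + 0.3228 = 0.5228.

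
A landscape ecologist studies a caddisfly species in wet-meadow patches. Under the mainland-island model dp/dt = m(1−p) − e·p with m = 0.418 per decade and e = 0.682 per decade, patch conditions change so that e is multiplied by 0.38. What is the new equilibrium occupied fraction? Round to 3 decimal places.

0.617

Before: p* = 0.418/(0.418+0.682) = 0.3800.
After: m = 0.418, e = 0.25916; p* = 0.418/0.6772 = 0.6173.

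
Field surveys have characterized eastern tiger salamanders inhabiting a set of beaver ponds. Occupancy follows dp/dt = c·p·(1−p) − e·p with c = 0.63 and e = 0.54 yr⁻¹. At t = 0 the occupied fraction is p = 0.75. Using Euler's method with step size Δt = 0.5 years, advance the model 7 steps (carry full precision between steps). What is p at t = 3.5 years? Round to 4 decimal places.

0.3263

Update rule: p ← p + [c·p·(1−p) − e·p]·Δt with Δt = 0.5.
t = 0.5: p = 0.75000 + (-0.14344) = 0.60656
t = 1: p = 0.60656 + (-0.08860) = 0.51796
t = 1.5: p = 0.51796 + (-0.06120) = 0.45676
t = 2: p = 0.45676 + (-0.04516) = 0.41160
t = 2.5: p = 0.41160 + (-0.03484) = 0.37675
t = 3: p = 0.37675 + (-0.02776) = 0.34900
t = 3.5: p = 0.34900 + (-0.02266) = 0.32633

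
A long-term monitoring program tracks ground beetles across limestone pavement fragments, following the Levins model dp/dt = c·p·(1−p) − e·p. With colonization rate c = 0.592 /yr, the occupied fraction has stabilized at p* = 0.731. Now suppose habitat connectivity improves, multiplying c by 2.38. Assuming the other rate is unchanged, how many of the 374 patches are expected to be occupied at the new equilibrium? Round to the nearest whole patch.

332

Balance c(1−p*) = e gives e = 0.592×(1 − 0.73100) = 0.15925.
New p* = 1 − e/c = 1 − 0.15925/1.40896 = 0.88697.
Expected occupied = 374 × 0.88697 = 331.73 ≈ 332.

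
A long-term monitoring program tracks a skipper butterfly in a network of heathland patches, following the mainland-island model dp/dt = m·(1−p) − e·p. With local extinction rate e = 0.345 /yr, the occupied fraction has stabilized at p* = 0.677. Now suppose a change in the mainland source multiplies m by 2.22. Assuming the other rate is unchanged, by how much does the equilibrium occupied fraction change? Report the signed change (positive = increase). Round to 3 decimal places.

0.146

Balance m(1−p*) = e·p* gives m = e·p*/(1−p*) = 0.345×0.67700/0.32300 = 0.72311.
New p* = m/(m+e) = 1.60530/(1.60530+0.34500) = 0.82310.
Δp* = 0.82310 − 0.67700 = +0.14610.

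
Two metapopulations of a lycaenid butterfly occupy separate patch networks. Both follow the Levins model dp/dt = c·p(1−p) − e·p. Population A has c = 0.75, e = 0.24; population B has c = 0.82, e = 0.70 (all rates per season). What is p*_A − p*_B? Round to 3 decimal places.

0.534

A: p*_A = 1 − 0.24/0.75 = 0.6800.
B: p*_B = 1 − 0.70/0.82 = 0.1463.
p*_A − p*_B = 0.6800 − 0.1463 = 0.5337.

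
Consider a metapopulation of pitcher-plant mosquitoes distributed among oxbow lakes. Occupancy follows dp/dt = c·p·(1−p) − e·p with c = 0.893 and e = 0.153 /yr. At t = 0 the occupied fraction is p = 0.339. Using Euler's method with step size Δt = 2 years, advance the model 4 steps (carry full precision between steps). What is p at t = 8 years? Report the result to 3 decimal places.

Update rule: p ← p + [c·p·(1−p) − e·p]·Δt with Δt = 2.
step 1: Δp = +0.29647, p = 0.63547
step 2: Δp = +0.21927, p = 0.85474
step 3: Δp = -0.03980, p = 0.81494
step 4: Δp = +0.01998, p = 0.83492

0.835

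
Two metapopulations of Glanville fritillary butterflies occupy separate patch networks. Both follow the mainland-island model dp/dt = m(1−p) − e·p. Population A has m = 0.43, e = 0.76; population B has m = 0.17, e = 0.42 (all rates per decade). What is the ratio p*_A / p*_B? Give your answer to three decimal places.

A: p*_A = m/(m+e) = 0.43/1.1900 = 0.3613.
B: p*_B = 0.17/0.5900 = 0.2881.
p*_A / p*_B = 0.3613/0.2881 = 1.2541.

1.254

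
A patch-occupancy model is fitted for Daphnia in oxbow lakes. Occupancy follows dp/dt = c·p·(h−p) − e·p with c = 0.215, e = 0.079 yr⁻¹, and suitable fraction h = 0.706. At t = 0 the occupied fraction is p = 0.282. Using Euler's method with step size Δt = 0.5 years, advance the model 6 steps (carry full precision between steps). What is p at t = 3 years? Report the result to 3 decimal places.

0.292

Update rule: p ← p + [c·p·(h−p) − e·p]·Δt with Δt = 0.5.
t = 0.5: p = 0.28200 + (+0.00171) = 0.28371
t = 1: p = 0.28371 + (+0.00167) = 0.28539
t = 1.5: p = 0.28539 + (+0.00163) = 0.28702
t = 2: p = 0.28702 + (+0.00159) = 0.28861
t = 2.5: p = 0.28861 + (+0.00155) = 0.29016
t = 3: p = 0.29016 + (+0.00151) = 0.29167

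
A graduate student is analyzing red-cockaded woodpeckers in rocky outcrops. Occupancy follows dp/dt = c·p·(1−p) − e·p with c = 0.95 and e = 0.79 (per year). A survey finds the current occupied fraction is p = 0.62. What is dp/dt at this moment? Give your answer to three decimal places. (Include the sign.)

Colonization term: c·p·(1−p) = 0.95×0.62×0.3800 = 0.22382.
Extinction term: e·p = 0.48980.
dp/dt = 0.22382 − 0.48980 = -0.26598.

-0.266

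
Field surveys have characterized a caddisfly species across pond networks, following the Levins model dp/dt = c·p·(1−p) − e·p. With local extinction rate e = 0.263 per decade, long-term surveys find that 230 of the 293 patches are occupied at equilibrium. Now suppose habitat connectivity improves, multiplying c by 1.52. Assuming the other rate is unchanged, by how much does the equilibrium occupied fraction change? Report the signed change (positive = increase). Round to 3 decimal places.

0.074

Observed p* = 230/293 = 0.78498.
Balance c(1−p*) = e gives c = e/(1 − 0.78498) = 0.263/0.21502 = 1.22314.
New p* = 1 − e/c = 1 − 0.26300/1.85917 = 0.85854.
Δp* = 0.85854 − 0.78498 = +0.07356.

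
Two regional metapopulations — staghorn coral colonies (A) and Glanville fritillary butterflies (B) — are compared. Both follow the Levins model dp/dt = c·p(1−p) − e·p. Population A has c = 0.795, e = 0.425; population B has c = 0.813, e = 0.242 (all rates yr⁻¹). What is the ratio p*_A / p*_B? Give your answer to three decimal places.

A: p*_A = 1 − 0.425/0.795 = 0.4654.
B: p*_B = 1 − 0.242/0.813 = 0.7023.
p*_A / p*_B = 0.4654/0.7023 = 0.6627.

0.663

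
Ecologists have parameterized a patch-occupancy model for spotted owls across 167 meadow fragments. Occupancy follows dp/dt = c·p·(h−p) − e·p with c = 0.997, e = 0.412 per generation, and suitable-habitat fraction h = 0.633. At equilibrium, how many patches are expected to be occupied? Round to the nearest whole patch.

p* = h − e/c = 0.633 − 0.4132 = 0.2198.
Expected occupied patches = N × p* = 167 × 0.2198 = 36.70 ≈ 37.

37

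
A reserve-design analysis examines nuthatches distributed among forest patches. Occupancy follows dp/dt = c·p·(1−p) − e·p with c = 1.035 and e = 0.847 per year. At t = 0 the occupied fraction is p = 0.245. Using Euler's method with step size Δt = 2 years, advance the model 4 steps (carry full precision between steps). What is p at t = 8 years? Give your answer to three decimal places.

0.188

Update rule: p ← p + [c·p·(1−p) − e·p]·Δt with Δt = 2.
p: 0.24500 → 0.21287  (Δp = -0.03213)
p: 0.21287 → 0.19911  (Δp = -0.01376)
p: 0.19911 → 0.19191  (Δp = -0.00720)
p: 0.19191 → 0.18783  (Δp = -0.00408)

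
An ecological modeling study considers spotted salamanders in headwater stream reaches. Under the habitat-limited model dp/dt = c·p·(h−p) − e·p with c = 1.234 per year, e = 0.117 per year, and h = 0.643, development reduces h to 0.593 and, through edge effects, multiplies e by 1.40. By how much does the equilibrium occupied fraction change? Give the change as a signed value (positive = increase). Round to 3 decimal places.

Before: p* = h − e/c = 0.643 − 0.117/1.234 = 0.643 − 0.0948 = 0.5482.
After: c = 1.234, e = 0.1638, h = 0.593; p* = 0.593 − 0.1638/1.234 = 0.4603.
Δp* = 0.4603 − 0.5482 = -0.0879.

-0.088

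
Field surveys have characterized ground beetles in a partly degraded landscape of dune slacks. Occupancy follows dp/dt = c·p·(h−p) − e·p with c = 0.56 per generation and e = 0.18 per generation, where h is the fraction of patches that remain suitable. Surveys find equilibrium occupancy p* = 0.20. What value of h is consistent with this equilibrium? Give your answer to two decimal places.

At equilibrium c(h−p*) = e, so h = p* + e/c.
h = 0.20 + 0.18/0.56 = 0.20 + 0.3214 = 0.5214.

0.52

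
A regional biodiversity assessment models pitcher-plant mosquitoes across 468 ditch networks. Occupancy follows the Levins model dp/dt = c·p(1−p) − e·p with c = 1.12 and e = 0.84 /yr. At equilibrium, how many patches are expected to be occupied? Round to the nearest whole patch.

117

p* = 1 − e/c = 1 − 0.84/1.12 = 0.2500.
Expected occupied patches = N × p* = 468 × 0.2500 = 117.00 ≈ 117.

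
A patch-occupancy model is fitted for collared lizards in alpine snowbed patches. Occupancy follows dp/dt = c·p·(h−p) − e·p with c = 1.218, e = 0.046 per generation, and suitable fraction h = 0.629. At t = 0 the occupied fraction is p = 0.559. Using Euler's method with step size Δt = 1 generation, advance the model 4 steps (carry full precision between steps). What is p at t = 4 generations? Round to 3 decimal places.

Update rule: p ← p + [c·p·(h−p) − e·p]·Δt with Δt = 1.
t = 1: p = 0.55900 + (+0.02195) = 0.58095
t = 2: p = 0.58095 + (+0.00728) = 0.58823
t = 3: p = 0.58823 + (+0.00216) = 0.59038
t = 4: p = 0.59038 + (+0.00061) = 0.59099

0.591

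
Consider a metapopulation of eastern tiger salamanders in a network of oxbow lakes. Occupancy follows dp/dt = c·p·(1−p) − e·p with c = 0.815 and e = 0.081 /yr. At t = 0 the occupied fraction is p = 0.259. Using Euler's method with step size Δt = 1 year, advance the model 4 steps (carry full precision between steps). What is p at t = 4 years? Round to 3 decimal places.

0.822

Update rule: p ← p + [c·p·(1−p) − e·p]·Δt with Δt = 1.
  1  |  dp/dt·Δt = +0.135435  |  p_1 = 0.394435
  2  |  dp/dt·Δt = +0.162718  |  p_2 = 0.557153
  3  |  dp/dt·Δt = +0.155958  |  p_3 = 0.713112
  4  |  dp/dt·Δt = +0.108973  |  p_4 = 0.822085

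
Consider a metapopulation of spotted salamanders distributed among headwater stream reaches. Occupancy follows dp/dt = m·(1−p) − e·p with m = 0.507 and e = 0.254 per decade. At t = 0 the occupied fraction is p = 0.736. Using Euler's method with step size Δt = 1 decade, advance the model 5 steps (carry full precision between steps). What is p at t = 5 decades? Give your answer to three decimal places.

Update rule: p ← p + [m·(1−p) − e·p]·Δt with Δt = 1.
  1  |  dp/dt·Δt = -0.053096  |  p_1 = 0.682904
  2  |  dp/dt·Δt = -0.012690  |  p_2 = 0.670214
  3  |  dp/dt·Δt = -0.003033  |  p_3 = 0.667181
  4  |  dp/dt·Δt = -0.000725  |  p_4 = 0.666456
  5  |  dp/dt·Δt = -0.000173  |  p_5 = 0.666283

0.666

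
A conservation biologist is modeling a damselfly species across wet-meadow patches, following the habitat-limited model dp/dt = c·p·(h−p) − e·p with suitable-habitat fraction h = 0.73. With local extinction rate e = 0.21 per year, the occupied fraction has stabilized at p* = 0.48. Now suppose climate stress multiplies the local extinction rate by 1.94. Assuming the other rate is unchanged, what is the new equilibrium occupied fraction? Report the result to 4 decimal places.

0.2450

Balance c(h−p*) = e gives c = e/(0.73 − 0.48000) = 0.21/0.25000 = 0.84000.
New p* = 0.73 − e/c = 0.73 − 0.40740/0.84000 = 0.24500.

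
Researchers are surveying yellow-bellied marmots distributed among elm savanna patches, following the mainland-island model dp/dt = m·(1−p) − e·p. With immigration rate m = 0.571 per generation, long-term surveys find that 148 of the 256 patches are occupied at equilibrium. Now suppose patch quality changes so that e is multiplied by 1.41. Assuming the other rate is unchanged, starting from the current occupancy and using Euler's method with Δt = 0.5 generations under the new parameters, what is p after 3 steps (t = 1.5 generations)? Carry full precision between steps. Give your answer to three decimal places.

0.499

Observed p* = 148/256 = 0.57812.
Balance m(1−p*) = e·p* gives e = m(1−p*)/p* = 0.571×0.42188/0.57812 = 0.41668.
Starting from p₀ = 0.57812; update p ← p + (dp/dt)·Δt with the new parameters.
  1  |  dp/dt·Δt = -0.049383  |  p_1 = 0.528742
  2  |  dp/dt·Δt = -0.020777  |  p_2 = 0.507965
  3  |  dp/dt·Δt = -0.008742  |  p_3 = 0.499223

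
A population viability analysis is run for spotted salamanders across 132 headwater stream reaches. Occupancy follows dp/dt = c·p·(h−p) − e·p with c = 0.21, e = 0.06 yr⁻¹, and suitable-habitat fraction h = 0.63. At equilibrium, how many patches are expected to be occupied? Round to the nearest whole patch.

45

p* = h − e/c = 0.63 − 0.2857 = 0.3443.
Expected occupied patches = N × p* = 132 × 0.3443 = 45.45 ≈ 45.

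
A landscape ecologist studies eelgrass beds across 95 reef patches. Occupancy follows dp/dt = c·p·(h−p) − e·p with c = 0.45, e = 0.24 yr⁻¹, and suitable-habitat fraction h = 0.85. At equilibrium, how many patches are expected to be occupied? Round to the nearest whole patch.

p* = h − e/c = 0.85 − 0.5333 = 0.3167.
Expected occupied patches = N × p* = 95 × 0.3167 = 30.08 ≈ 30.

30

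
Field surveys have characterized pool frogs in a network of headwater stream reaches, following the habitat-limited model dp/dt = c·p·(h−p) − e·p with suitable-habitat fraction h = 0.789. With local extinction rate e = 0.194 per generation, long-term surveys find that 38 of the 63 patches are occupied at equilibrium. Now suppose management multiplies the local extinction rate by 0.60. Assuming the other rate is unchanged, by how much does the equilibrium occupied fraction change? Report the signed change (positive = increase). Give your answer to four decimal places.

0.0743

Observed p* = 38/63 = 0.60317.
Balance c(h−p*) = e gives c = e/(0.789 − 0.60317) = 0.194/0.18583 = 1.04396.
New p* = 0.789 − e/c = 0.789 − 0.11640/1.04396 = 0.67750.
Δp* = 0.67750 − 0.60317 = +0.07433.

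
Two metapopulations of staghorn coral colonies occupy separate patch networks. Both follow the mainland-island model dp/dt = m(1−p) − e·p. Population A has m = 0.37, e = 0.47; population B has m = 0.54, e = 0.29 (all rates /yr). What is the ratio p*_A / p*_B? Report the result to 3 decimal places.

0.677

A: p*_A = m/(m+e) = 0.37/0.8400 = 0.4405.
B: p*_B = 0.54/0.8300 = 0.6506.
p*_A / p*_B = 0.4405/0.6506 = 0.6770.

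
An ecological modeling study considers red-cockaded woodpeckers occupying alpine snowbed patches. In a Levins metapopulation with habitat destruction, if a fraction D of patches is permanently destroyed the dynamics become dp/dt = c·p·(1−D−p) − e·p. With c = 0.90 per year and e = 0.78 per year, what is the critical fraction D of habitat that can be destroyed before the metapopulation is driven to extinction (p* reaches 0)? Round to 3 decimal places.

0.133

The nontrivial equilibrium is p* = (1−D) − e/c; extinction occurs when this hits zero.
So D_crit = 1 − e/c = 1 − 0.78/0.90 = 1 − 0.8667 = 0.1333.
Note this equals the original equilibrium occupancy — the Levins extinction-debt result.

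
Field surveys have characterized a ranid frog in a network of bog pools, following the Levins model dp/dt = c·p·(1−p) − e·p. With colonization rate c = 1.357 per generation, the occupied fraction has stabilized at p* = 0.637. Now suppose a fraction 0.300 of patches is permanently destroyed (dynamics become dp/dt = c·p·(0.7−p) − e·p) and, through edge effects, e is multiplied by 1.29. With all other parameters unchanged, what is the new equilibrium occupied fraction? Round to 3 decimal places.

0.232

Balance c(1−p*) = e gives e = 1.357×(1 − 0.63700) = 0.49259.
New p* = 0.7 − e/c = 0.7 − 0.63544/1.35700 = 0.23173.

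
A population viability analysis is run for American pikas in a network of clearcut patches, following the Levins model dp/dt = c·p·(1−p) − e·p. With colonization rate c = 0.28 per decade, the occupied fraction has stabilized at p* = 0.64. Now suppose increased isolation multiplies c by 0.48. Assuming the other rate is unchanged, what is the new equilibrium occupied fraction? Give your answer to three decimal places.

0.250

Balance c(1−p*) = e gives e = 0.28×(1 − 0.64000) = 0.10080.
New p* = 1 − e/c = 1 − 0.10080/0.13440 = 0.25000.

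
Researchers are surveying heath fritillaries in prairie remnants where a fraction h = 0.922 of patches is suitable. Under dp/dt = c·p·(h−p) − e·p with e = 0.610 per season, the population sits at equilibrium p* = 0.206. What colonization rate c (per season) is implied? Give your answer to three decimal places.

At equilibrium c(h−p*) = e, so c = e/(h−p*).
c = 0.610/(0.922 − 0.206) = 0.610/0.7160 = 0.8520.

0.852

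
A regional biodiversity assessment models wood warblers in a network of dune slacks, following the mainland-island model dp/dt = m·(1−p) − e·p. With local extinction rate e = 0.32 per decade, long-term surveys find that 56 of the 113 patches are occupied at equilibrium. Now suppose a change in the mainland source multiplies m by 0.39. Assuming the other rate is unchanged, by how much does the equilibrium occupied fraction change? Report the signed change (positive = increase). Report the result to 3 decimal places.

Observed p* = 56/113 = 0.49558.
Balance m(1−p*) = e·p* gives m = e·p*/(1−p*) = 0.32×0.49558/0.50442 = 0.31439.
New p* = m/(m+e) = 0.12261/(0.12261+0.32000) = 0.27702.
Δp* = 0.27702 − 0.49558 = -0.21856.

-0.219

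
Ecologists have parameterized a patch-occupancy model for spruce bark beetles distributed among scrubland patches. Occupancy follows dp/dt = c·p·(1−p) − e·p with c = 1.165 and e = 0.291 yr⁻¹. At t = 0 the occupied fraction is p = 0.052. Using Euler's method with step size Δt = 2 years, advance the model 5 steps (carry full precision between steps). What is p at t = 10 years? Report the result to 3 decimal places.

Update rule: p ← p + [c·p·(1−p) − e·p]·Δt with Δt = 2.
p: 0.05200 → 0.13660  (Δp = +0.08460)
p: 0.13660 → 0.33189  (Δp = +0.19530)
p: 0.33189 → 0.65538  (Δp = +0.32349)
p: 0.65538 → 0.80019  (Δp = +0.14481)
p: 0.80019 → 0.70701  (Δp = -0.09319)

0.707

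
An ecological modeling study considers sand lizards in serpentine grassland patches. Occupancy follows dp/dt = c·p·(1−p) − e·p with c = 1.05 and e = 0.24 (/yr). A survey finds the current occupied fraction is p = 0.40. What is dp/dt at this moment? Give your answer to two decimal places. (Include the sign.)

Colonization term: c·p·(1−p) = 1.05×0.40×0.6000 = 0.25200.
Extinction term: e·p = 0.09600.
dp/dt = 0.25200 − 0.09600 = 0.15600.

0.16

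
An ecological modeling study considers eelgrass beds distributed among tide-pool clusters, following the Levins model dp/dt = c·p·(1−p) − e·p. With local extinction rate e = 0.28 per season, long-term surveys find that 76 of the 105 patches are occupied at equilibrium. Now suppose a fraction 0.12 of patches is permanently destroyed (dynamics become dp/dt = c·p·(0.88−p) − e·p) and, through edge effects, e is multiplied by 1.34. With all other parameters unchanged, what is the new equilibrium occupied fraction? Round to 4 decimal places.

Observed p* = 76/105 = 0.72381.
Balance c(1−p*) = e gives c = e/(1 − 0.72381) = 0.28/0.27619 = 1.01379.
New p* = 0.88 − e/c = 0.88 − 0.37520/1.01379 = 0.50990.

0.5099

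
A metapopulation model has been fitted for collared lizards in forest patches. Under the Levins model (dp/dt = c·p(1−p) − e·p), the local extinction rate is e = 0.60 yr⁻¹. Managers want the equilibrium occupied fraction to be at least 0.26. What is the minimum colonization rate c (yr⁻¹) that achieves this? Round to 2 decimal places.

p* = 1 − e/c ≥ 0.26 requires e/c ≤ 0.7400, i.e. c ≥ e/0.7400.
c_min = 0.60/0.7400 = 0.8108.

0.81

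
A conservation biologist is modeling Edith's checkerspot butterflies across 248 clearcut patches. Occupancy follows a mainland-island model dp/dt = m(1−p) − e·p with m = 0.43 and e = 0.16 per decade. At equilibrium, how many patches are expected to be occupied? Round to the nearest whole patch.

p* = m/(m+e) = 0.43/0.5900 = 0.7288.
Expected occupied patches = N × p* = 248 × 0.7288 = 180.75 ≈ 181.

181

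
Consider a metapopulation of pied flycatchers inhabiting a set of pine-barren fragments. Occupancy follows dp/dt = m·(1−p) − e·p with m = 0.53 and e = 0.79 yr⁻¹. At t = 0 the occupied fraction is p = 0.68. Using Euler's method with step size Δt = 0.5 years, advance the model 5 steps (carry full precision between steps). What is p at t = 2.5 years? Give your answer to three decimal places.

0.403

Update rule: p ← p + [m·(1−p) − e·p]·Δt with Δt = 0.5.
  1  |  dp/dt·Δt = -0.183800  |  p_1 = 0.496200
  2  |  dp/dt·Δt = -0.062492  |  p_2 = 0.433708
  3  |  dp/dt·Δt = -0.021247  |  p_3 = 0.412461
  4  |  dp/dt·Δt = -0.007224  |  p_4 = 0.405237
  5  |  dp/dt·Δt = -0.002456  |  p_5 = 0.402780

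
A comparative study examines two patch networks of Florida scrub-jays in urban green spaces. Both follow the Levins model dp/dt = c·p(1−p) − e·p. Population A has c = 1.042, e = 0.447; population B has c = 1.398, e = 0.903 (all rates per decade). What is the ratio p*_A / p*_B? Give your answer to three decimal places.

1.613

A: p*_A = 1 − 0.447/1.042 = 0.5710.
B: p*_B = 1 − 0.903/1.398 = 0.3541.
p*_A / p*_B = 0.5710/0.3541 = 1.6127.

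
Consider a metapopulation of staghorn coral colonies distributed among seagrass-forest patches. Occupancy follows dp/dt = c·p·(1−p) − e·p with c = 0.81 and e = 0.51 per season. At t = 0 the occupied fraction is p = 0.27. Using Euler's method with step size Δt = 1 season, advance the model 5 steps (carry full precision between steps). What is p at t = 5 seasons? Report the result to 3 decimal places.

Update rule: p ← p + [c·p·(1−p) − e·p]·Δt with Δt = 1.
p: 0.27000 → 0.29195  (Δp = +0.02195)
p: 0.29195 → 0.31050  (Δp = +0.01854)
p: 0.31050 → 0.32555  (Δp = +0.01506)
p: 0.32555 → 0.33737  (Δp = +0.01182)
p: 0.33737 → 0.34639  (Δp = +0.00902)

0.346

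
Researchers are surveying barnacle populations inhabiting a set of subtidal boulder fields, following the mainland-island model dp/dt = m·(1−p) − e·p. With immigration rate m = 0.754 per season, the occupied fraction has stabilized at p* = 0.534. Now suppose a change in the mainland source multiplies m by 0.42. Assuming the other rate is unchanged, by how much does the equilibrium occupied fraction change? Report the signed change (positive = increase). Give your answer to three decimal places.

Balance m(1−p*) = e·p* gives e = m(1−p*)/p* = 0.754×0.46600/0.53400 = 0.65799.
New p* = m/(m+e) = 0.31668/(0.31668+0.65799) = 0.32491.
Δp* = 0.32491 − 0.53400 = -0.20909.

-0.209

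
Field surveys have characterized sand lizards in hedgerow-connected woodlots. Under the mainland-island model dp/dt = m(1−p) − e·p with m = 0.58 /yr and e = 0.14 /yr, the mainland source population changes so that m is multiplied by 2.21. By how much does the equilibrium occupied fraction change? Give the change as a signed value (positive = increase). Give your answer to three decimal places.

0.096

Before: p* = 0.58/(0.58+0.14) = 0.8056.
After: m = 1.2818, e = 0.14; p* = 1.2818/1.4218 = 0.9015.
Δp* = 0.9015 − 0.8056 = +0.0960.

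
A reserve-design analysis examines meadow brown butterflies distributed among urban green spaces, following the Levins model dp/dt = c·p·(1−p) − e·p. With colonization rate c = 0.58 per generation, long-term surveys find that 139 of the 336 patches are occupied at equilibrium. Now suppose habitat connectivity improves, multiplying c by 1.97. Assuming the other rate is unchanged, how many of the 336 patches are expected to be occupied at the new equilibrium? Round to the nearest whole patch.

236

Observed p* = 139/336 = 0.41369.
Balance c(1−p*) = e gives e = 0.58×(1 − 0.41369) = 0.34006.
New p* = 1 − e/c = 1 − 0.34006/1.14260 = 0.70238.
Expected occupied = 336 × 0.70238 = 236.00 ≈ 236.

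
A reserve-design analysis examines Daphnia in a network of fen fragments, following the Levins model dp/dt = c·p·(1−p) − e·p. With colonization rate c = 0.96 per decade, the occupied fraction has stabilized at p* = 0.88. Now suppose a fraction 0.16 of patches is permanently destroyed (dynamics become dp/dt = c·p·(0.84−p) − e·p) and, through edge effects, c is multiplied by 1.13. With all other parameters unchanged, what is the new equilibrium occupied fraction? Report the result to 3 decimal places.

Balance c(1−p*) = e gives e = 0.96×(1 − 0.88000) = 0.11520.
New p* = 0.84 − e/c = 0.84 − 0.11520/1.08480 = 0.73381.

0.734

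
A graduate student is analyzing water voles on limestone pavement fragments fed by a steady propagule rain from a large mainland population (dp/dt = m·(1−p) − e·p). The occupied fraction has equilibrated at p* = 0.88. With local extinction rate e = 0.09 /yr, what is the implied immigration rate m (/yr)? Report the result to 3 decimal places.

0.660

At equilibrium m(1−p*) = e·p*, so m = e·p*/(1−p*).
m = 0.09 × 0.88 / 0.1200 = 0.0792/0.1200 = 0.6600.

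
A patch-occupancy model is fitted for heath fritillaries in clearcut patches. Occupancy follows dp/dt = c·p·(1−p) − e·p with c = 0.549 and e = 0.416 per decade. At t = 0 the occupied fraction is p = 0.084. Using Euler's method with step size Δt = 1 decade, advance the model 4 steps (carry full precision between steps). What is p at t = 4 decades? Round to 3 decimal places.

Update rule: p ← p + [c·p·(1−p) − e·p]·Δt with Δt = 1.
p: 0.08400 → 0.09130  (Δp = +0.00730)
p: 0.09130 → 0.09886  (Δp = +0.00757)
p: 0.09886 → 0.10665  (Δp = +0.00778)
p: 0.10665 → 0.11459  (Δp = +0.00794)

0.115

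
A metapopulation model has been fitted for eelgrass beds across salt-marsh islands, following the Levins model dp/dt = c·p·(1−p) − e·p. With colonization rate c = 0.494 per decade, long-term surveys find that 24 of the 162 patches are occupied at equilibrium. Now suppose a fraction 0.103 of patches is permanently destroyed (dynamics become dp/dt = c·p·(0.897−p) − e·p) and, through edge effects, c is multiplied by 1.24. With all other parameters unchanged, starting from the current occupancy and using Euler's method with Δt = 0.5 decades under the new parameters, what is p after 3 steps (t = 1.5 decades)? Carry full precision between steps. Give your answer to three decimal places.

Observed p* = 24/162 = 0.14815.
Balance c(1−p*) = e gives e = 0.494×(1 − 0.14815) = 0.42081.
Starting from p₀ = 0.14815; update p ← p + (dp/dt)·Δt with the new parameters.
  1  |  dp/dt·Δt = +0.002808  |  p_1 = 0.150956
  2  |  dp/dt·Δt = +0.002731  |  p_2 = 0.153687
  3  |  dp/dt·Δt = +0.002652  |  p_3 = 0.156338

0.156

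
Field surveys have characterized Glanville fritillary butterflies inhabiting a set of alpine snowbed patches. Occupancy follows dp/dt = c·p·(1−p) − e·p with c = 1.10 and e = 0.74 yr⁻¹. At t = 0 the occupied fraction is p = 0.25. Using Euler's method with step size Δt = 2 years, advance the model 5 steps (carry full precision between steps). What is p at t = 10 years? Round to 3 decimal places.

0.327

Update rule: p ← p + [c·p·(1−p) − e·p]·Δt with Δt = 2.
  1  |  dp/dt·Δt = +0.042500  |  p_1 = 0.292500
  2  |  dp/dt·Δt = +0.022376  |  p_2 = 0.314876
  3  |  dp/dt·Δt = +0.008587  |  p_3 = 0.323464
  4  |  dp/dt·Δt = +0.002711  |  p_4 = 0.326174
  5  |  dp/dt·Δt = +0.000788  |  p_5 = 0.326963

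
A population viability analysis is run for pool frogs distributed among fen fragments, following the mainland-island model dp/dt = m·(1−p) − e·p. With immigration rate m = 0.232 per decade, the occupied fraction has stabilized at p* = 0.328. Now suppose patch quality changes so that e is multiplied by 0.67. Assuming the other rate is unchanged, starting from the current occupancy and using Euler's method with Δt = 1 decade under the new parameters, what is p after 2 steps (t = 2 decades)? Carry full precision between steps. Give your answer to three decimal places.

Balance m(1−p*) = e·p* gives e = m(1−p*)/p* = 0.232×0.67200/0.32800 = 0.47532.
Starting from p₀ = 0.32800; update p ← p + (dp/dt)·Δt with the new parameters.
  1  |  dp/dt·Δt = +0.051448  |  p_1 = 0.379448
  2  |  dp/dt·Δt = +0.023128  |  p_2 = 0.402576

0.403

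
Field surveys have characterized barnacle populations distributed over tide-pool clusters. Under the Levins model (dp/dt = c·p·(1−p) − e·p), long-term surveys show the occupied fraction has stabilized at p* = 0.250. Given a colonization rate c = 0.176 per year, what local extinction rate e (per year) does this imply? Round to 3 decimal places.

At equilibrium c(1−p*) = e.
e = 0.176 × (1 − 0.250) = 0.176 × 0.7500 = 0.1320.

0.132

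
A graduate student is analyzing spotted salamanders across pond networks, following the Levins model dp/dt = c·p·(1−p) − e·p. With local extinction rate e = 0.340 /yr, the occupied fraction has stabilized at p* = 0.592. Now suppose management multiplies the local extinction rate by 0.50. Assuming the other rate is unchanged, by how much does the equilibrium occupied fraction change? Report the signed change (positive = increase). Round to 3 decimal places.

0.204

Balance c(1−p*) = e gives c = e/(1 − 0.59200) = 0.340/0.40800 = 0.83333.
New p* = 1 − e/c = 1 − 0.17000/0.83333 = 0.79600.
Δp* = 0.79600 − 0.59200 = +0.20400.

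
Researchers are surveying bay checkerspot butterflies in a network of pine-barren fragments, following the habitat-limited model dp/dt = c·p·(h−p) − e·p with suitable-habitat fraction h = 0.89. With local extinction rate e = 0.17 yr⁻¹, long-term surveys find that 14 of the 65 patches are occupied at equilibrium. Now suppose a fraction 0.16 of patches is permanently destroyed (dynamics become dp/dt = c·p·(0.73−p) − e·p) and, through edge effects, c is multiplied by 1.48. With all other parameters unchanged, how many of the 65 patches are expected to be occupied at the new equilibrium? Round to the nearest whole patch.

Observed p* = 14/65 = 0.21538.
Balance c(h−p*) = e gives c = e/(0.89 − 0.21538) = 0.17/0.67462 = 0.25199.
New p* = 0.73 − e/c = 0.73 − 0.17000/0.37295 = 0.27417.
Expected occupied = 65 × 0.27417 = 17.82 ≈ 18.

18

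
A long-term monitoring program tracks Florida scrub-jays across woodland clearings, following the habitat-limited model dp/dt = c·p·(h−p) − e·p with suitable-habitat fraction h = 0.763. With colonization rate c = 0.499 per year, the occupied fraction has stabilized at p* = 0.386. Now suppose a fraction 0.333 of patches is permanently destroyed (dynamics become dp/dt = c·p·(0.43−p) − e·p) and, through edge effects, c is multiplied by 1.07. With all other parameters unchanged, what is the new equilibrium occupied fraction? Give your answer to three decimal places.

Balance c(h−p*) = e gives e = 0.499×(0.763 − 0.38600) = 0.18812.
New p* = 0.43 − e/c = 0.43 − 0.18812/0.53393 = 0.07767.

0.078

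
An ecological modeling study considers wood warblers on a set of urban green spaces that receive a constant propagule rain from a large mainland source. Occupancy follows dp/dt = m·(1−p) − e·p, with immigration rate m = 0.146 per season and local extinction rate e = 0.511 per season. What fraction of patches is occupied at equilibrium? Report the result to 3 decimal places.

At equilibrium the propagule rain into empty patches balances local extinction: m(1−p*) = e·p*.
p* = m/(m+e) = 0.146/(0.146+0.511) = 0.146/0.6570 = 0.2222.

0.222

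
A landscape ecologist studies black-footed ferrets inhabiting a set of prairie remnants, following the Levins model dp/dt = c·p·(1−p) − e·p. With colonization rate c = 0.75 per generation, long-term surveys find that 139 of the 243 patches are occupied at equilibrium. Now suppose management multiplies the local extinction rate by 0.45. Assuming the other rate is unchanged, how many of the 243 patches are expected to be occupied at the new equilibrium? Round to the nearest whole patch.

Observed p* = 139/243 = 0.57202.
Balance c(1−p*) = e gives e = 0.75×(1 − 0.57202) = 0.32099.
New p* = 1 − e/c = 1 − 0.14445/0.75000 = 0.80740.
Expected occupied = 243 × 0.80740 = 196.20 ≈ 196.

196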